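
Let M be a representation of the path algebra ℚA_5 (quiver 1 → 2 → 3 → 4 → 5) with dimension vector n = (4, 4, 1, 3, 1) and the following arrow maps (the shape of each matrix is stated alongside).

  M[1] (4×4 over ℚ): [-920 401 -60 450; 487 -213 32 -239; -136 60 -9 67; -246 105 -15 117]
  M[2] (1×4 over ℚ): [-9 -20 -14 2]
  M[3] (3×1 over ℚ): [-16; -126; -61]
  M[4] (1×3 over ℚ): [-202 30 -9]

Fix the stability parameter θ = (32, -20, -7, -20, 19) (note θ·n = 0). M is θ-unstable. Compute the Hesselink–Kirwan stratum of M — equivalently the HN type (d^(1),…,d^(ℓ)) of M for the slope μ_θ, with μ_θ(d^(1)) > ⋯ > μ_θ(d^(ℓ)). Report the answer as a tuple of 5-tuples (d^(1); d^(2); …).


Via rank(M_{q-1}∘⋯∘M_p): M ≅ I[1,1], I[1,2]^2, I[1,5], I[2,2], I[4,4]^2.
μ_θ-semistable layers: μ^(1)=32; μ^(2)=19; μ^(3)=6; μ^(4)=-15/4; μ^(5)=-20

((1, 0, 0, 0, 0); (0, 0, 0, 0, 1); (2, 2, 0, 0, 0); (1, 1, 1, 1, 0); (0, 1, 0, 2, 0))


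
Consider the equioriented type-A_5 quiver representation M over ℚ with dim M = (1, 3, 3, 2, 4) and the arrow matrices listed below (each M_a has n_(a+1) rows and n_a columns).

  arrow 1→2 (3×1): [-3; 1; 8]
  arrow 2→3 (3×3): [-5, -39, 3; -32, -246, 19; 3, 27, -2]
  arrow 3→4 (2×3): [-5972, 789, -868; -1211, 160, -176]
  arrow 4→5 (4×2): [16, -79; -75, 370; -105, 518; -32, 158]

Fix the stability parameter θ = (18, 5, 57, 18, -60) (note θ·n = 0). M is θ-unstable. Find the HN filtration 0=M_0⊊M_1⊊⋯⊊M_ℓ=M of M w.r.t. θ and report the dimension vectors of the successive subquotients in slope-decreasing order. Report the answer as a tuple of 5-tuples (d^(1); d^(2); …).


Via rank(M_{q-1}∘⋯∘M_p): M ≅ I[1,5], I[2,2], I[2,5], I[3,3], I[5,5]^2.
μ_θ-semistable layers: μ^(1)=57; μ^(2)=38/5; μ^(3)=5; μ^(4)=-60

((0, 0, 1, 0, 0); (1, 1, 1, 1, 1); (0, 2, 1, 1, 1); (0, 0, 0, 0, 2))


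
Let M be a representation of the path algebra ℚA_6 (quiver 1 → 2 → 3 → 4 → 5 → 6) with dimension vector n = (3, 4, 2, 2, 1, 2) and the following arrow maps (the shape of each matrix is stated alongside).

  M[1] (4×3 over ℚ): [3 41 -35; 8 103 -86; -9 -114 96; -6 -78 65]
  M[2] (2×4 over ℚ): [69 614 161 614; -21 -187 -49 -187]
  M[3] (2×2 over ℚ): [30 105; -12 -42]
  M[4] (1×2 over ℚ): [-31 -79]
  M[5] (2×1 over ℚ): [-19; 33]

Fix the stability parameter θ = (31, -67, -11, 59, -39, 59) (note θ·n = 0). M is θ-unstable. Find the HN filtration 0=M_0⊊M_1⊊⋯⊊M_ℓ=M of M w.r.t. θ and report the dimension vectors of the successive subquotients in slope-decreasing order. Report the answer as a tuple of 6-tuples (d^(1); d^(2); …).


Via rank(M_{q-1}∘⋯∘M_p): M ≅ I[1,2]^2, I[1,3], I[2,6], I[4,4], I[6,6].
μ_θ-semistable layers: μ^(1)=59; μ^(2)=10; μ^(3)=-11; μ^(4)=-18; μ^(5)=-67

((0, 0, 0, 1, 0, 2); (0, 0, 0, 1, 1, 0); (0, 0, 2, 0, 0, 0); (3, 3, 0, 0, 0, 0); (0, 1, 0, 0, 0, 0))


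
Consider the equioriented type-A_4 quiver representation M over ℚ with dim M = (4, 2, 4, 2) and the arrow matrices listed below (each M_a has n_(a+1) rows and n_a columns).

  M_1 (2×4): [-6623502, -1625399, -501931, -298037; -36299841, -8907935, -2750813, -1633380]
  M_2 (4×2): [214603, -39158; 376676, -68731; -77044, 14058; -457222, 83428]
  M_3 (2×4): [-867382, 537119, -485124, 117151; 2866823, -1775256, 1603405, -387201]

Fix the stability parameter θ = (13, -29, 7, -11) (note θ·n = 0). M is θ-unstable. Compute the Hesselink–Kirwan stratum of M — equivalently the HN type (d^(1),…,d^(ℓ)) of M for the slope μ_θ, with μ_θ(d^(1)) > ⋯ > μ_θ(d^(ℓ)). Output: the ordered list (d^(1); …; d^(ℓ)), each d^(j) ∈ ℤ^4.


Barcode: M ≅ I[1,1]^2, I[1,4]^2, I[3,3]^2. HN layers by μ_θ (4 steps, strictly decreasing):
  μ^(1)=13; μ^(2)=7; μ^(3)=-2; μ^(4)=-8

((2, 0, 0, 0); (0, 0, 2, 0); (0, 0, 2, 2); (2, 2, 0, 0))


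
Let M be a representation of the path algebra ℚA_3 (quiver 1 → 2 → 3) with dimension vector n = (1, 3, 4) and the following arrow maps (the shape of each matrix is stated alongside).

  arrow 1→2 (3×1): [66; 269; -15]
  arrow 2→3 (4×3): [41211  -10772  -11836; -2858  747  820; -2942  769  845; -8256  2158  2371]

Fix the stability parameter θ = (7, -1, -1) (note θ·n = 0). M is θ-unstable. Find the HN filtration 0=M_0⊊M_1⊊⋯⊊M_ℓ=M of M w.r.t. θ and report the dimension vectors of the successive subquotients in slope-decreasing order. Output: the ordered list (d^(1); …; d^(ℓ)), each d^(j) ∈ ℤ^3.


Interval decomposition of M: I[1,3], I[2,3]^2, I[3,3].
HN type (ℓ=2): μ^(1)=5/3; μ^(2)=-1

((1, 1, 1); (0, 2, 3))


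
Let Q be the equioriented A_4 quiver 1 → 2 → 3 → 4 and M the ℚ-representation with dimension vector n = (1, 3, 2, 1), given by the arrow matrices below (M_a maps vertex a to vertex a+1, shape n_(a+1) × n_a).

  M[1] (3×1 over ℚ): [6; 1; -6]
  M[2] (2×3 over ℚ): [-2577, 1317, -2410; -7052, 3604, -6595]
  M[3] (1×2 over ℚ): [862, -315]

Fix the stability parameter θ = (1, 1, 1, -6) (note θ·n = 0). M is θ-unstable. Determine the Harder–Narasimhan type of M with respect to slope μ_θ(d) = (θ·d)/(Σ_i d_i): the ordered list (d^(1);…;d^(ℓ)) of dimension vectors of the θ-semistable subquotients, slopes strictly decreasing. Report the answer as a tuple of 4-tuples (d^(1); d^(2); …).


Barcode: M ≅ I[1,3], I[2,2], I[2,4]. HN layers by μ_θ (2 steps, strictly decreasing):
  μ^(1)=1; μ^(2)=-4/3

((1, 2, 1, 0); (0, 1, 1, 1))


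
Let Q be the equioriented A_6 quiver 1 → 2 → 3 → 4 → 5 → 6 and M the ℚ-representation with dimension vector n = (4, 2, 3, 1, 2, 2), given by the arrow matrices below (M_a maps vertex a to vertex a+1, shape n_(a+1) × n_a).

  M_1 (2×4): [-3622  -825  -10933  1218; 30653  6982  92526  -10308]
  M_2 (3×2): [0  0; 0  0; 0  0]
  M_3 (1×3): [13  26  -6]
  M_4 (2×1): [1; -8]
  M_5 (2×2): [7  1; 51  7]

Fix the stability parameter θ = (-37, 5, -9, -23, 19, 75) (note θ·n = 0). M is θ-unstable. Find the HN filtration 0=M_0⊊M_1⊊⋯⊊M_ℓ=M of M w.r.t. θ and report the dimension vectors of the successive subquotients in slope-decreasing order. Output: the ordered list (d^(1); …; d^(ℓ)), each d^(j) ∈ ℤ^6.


Barcode: M ≅ I[1,1]^2, I[1,2]^2, I[3,3]^2, I[3,6], I[5,6]. HN layers by μ_θ (6 steps, strictly decreasing):
  μ^(1)=75; μ^(2)=19; μ^(3)=5; μ^(4)=-9; μ^(5)=-16; μ^(6)=-37

((0, 0, 0, 0, 0, 2); (0, 0, 0, 0, 2, 0); (0, 2, 0, 0, 0, 0); (0, 0, 2, 0, 0, 0); (0, 0, 1, 1, 0, 0); (4, 0, 0, 0, 0, 0))


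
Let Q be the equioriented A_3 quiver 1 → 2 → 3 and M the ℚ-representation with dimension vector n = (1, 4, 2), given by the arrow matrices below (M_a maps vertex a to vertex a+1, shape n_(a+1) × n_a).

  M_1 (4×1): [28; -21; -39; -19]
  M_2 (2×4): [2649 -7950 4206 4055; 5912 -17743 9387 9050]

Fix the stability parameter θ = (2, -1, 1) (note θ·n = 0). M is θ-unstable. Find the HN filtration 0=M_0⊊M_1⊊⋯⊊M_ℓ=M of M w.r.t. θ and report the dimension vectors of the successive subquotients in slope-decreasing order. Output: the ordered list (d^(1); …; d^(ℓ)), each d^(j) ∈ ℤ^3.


Via rank(M_{q-1}∘⋯∘M_p): M ≅ I[1,3], I[2,2]^2, I[2,3].
μ_θ-semistable layers: μ^(1)=1; μ^(2)=1/2; μ^(3)=-1

((0, 0, 2); (1, 1, 0); (0, 3, 0))


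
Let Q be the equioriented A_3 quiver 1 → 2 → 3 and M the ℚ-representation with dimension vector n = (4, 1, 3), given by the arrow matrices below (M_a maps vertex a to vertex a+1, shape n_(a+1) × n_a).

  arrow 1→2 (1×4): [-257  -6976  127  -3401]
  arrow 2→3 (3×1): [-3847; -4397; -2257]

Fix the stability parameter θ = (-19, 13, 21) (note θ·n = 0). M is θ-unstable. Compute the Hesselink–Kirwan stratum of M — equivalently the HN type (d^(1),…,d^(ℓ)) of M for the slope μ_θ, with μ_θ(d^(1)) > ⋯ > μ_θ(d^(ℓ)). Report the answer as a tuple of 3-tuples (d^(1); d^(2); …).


Interval decomposition of M: I[1,1]^3, I[1,3], I[3,3]^2.
HN type (ℓ=3): μ^(1)=21; μ^(2)=13; μ^(3)=-19

((0, 0, 3); (0, 1, 0); (4, 0, 0))


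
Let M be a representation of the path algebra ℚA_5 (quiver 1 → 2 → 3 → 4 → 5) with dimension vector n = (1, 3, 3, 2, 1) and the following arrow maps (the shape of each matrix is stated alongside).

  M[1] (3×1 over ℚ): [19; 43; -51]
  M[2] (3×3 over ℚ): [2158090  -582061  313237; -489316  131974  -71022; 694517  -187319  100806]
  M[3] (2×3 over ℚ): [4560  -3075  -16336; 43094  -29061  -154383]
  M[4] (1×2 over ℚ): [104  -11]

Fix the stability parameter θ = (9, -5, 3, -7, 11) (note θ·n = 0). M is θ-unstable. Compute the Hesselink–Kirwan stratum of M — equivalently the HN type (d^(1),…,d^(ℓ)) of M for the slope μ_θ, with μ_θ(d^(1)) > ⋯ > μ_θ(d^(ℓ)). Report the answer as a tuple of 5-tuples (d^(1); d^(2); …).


Via rank(M_{q-1}∘⋯∘M_p): M ≅ I[1,2], I[2,4], I[2,5], I[3,3].
μ_θ-semistable layers: μ^(1)=11; μ^(2)=3; μ^(3)=2; μ^(4)=-2; μ^(5)=-5

((0, 0, 0, 0, 1); (0, 0, 1, 0, 0); (1, 1, 0, 0, 0); (0, 0, 2, 2, 0); (0, 2, 0, 0, 0))


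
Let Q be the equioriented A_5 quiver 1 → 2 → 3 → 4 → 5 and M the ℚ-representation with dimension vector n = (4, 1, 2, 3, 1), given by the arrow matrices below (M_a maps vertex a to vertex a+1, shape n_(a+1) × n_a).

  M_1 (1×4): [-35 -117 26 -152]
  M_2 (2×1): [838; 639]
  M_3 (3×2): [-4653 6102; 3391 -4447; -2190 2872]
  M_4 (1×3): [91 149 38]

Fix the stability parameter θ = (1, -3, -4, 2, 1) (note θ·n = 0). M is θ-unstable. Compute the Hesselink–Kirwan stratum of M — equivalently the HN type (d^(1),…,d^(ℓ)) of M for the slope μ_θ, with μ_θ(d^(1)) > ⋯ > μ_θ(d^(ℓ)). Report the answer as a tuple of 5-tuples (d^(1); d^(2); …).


Barcode: M ≅ I[1,1]^3, I[1,5], I[3,4], I[4,4]. HN layers by μ_θ (5 steps, strictly decreasing):
  μ^(1)=2; μ^(2)=3/2; μ^(3)=1; μ^(4)=-2; μ^(5)=-4

((0, 0, 0, 2, 0); (0, 0, 0, 1, 1); (3, 0, 0, 0, 0); (1, 1, 1, 0, 0); (0, 0, 1, 0, 0))


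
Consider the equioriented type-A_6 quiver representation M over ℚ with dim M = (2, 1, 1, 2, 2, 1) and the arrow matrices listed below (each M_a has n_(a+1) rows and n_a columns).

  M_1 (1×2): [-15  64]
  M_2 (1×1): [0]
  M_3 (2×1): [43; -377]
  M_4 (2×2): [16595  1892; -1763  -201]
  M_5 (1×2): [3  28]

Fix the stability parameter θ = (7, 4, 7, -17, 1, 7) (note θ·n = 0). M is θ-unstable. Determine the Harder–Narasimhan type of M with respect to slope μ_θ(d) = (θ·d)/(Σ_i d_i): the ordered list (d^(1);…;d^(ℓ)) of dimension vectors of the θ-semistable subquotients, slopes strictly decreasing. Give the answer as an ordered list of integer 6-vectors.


Via rank(M_{q-1}∘⋯∘M_p): M ≅ I[1,1], I[1,2], I[3,6], I[4,5].
μ_θ-semistable layers: μ^(1)=7; μ^(2)=11/2; μ^(3)=1; μ^(4)=-5; μ^(5)=-17

((1, 0, 0, 0, 0, 1); (1, 1, 0, 0, 0, 0); (0, 0, 0, 0, 2, 0); (0, 0, 1, 1, 0, 0); (0, 0, 0, 1, 0, 0))


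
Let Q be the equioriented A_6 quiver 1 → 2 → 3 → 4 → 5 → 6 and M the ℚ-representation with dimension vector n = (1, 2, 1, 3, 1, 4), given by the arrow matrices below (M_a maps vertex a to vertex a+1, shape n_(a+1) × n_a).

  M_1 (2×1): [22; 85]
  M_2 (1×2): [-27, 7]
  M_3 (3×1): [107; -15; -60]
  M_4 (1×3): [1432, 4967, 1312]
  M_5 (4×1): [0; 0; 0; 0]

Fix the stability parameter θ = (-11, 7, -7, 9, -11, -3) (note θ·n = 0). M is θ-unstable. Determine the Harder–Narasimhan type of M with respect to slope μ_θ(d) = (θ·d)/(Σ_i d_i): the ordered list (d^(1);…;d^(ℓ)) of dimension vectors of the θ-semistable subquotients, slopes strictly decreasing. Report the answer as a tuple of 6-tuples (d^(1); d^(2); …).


Barcode: M ≅ I[1,5], I[2,2], I[4,4]^2, I[6,6]^4. HN layers by μ_θ (5 steps, strictly decreasing):
  μ^(1)=9; μ^(2)=7; μ^(3)=-1/2; μ^(4)=-3; μ^(5)=-11

((0, 0, 0, 2, 0, 0); (0, 1, 0, 0, 0, 0); (0, 1, 1, 1, 1, 0); (0, 0, 0, 0, 0, 4); (1, 0, 0, 0, 0, 0))


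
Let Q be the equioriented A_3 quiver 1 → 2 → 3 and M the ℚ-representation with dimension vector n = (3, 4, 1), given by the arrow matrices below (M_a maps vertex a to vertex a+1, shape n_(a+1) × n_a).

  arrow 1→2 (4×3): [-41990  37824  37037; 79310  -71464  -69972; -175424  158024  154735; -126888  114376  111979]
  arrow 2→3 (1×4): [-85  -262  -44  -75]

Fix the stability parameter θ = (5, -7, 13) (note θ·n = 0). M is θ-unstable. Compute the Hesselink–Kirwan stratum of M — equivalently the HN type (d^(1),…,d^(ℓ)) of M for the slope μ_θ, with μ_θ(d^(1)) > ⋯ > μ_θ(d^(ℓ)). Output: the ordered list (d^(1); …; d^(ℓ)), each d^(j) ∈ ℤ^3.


Barcode: M ≅ I[1,1], I[1,2], I[1,3], I[2,2]^2. HN layers by μ_θ (4 steps, strictly decreasing):
  μ^(1)=13; μ^(2)=5; μ^(3)=-1; μ^(4)=-7

((0, 0, 1); (1, 0, 0); (2, 2, 0); (0, 2, 0))


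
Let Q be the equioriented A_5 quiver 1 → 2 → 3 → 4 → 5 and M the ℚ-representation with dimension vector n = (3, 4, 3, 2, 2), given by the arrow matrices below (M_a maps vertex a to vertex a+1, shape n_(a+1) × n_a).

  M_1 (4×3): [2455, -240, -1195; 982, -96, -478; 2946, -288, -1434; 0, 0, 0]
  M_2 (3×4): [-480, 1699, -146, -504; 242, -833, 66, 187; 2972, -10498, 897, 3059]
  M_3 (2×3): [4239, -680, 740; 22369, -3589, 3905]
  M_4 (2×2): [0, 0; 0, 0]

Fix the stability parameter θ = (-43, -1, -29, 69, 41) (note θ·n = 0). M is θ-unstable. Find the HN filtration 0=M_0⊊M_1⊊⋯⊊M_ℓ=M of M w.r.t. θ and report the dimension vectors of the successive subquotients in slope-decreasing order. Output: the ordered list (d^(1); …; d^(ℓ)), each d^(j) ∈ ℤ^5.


Interval decomposition of M: I[1,1]^2, I[1,4], I[2,2], I[2,3], I[2,4], I[5,5]^2.
HN type (ℓ=5): μ^(1)=69; μ^(2)=41; μ^(3)=-1; μ^(4)=-15; μ^(5)=-43

((0, 0, 0, 2, 0); (0, 0, 0, 0, 2); (0, 1, 0, 0, 0); (0, 3, 3, 0, 0); (3, 0, 0, 0, 0))


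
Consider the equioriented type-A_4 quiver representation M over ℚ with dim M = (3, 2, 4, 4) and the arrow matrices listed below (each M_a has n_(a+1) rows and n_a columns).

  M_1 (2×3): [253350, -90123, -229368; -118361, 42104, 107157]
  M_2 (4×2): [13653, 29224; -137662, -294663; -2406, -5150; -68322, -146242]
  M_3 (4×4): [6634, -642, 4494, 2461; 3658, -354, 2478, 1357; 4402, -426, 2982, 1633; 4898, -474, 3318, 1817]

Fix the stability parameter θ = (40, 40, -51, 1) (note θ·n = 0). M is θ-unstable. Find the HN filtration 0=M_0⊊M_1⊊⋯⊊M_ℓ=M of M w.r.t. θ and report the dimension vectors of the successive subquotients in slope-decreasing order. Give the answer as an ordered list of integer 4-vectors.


Interval decomposition of M: I[1,1], I[1,3]^2, I[3,3], I[3,4], I[4,4]^3.
HN type (ℓ=4): μ^(1)=40; μ^(2)=29/3; μ^(3)=1; μ^(4)=-51

((1, 0, 0, 0); (2, 2, 2, 0); (0, 0, 0, 4); (0, 0, 2, 0))


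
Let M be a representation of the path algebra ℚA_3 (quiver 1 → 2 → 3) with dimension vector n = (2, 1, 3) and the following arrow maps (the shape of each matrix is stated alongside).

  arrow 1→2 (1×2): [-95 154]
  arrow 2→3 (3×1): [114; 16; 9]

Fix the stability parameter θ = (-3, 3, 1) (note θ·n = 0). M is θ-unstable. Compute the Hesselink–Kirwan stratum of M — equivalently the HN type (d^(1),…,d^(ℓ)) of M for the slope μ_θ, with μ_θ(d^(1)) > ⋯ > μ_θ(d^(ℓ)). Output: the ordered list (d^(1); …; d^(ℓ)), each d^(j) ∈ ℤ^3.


Via rank(M_{q-1}∘⋯∘M_p): M ≅ I[1,1], I[1,3], I[3,3]^2.
μ_θ-semistable layers: μ^(1)=2; μ^(2)=1; μ^(3)=-3

((0, 1, 1); (0, 0, 2); (2, 0, 0))


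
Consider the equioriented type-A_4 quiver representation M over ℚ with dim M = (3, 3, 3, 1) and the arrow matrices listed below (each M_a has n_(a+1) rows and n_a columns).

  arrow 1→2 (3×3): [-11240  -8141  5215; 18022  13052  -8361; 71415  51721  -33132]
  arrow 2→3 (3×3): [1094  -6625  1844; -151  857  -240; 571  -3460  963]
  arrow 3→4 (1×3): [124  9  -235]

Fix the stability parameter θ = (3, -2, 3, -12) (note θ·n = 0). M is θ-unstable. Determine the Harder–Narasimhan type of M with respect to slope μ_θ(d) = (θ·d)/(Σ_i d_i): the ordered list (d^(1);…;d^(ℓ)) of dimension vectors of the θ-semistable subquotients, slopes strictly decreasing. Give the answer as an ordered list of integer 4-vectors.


Interval decomposition of M: I[1,3]^2, I[1,4].
HN type (ℓ=3): μ^(1)=3; μ^(2)=1/2; μ^(3)=-2

((0, 0, 2, 0); (2, 2, 0, 0); (1, 1, 1, 1))


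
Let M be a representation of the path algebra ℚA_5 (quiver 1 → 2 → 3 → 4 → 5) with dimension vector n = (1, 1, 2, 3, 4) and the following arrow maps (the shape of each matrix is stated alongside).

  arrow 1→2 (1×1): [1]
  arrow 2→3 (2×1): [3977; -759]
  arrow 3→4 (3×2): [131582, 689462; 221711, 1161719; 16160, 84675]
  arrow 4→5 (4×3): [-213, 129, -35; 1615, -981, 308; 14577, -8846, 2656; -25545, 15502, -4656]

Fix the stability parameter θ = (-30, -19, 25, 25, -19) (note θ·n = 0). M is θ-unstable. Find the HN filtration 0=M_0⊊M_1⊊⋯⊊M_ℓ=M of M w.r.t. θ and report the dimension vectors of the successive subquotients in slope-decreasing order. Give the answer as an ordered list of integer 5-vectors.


Barcode: M ≅ I[1,5], I[3,5], I[4,5], I[5,5]. HN layers by μ_θ (4 steps, strictly decreasing):
  μ^(1)=31/3; μ^(2)=3; μ^(3)=-19; μ^(4)=-30

((0, 0, 2, 2, 2); (0, 0, 0, 1, 1); (0, 1, 0, 0, 1); (1, 0, 0, 0, 0))


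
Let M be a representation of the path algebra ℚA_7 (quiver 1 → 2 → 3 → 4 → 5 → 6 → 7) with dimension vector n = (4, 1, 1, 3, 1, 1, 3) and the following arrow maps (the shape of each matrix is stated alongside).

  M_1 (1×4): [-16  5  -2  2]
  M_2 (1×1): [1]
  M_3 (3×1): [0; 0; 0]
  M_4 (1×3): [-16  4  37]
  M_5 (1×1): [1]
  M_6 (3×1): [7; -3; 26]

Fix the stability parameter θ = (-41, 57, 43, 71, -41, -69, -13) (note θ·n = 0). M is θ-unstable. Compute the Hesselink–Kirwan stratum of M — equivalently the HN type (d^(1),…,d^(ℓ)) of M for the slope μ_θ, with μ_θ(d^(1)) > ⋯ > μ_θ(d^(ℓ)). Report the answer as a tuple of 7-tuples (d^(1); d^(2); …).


Interval decomposition of M: I[1,1]^3, I[1,3], I[4,4]^2, I[4,7], I[7,7]^2.
HN type (ℓ=4): μ^(1)=71; μ^(2)=50; μ^(3)=-13; μ^(4)=-41

((0, 0, 0, 2, 0, 0, 0); (0, 1, 1, 0, 0, 0, 0); (0, 0, 0, 1, 1, 1, 3); (4, 0, 0, 0, 0, 0, 0))


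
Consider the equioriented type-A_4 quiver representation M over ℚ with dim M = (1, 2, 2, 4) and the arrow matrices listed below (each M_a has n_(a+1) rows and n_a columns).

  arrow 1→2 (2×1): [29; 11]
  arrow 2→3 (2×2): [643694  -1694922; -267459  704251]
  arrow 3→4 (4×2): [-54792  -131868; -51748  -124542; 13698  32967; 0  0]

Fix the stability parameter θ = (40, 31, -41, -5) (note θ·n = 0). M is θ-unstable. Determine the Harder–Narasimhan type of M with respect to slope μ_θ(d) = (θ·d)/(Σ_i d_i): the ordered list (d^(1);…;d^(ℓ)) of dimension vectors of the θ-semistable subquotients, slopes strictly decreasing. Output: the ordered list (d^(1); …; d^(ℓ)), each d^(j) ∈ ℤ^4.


Interval decomposition of M: I[1,4], I[2,3], I[4,4]^3.
HN type (ℓ=2): μ^(1)=25/4; μ^(2)=-5

((1, 1, 1, 1); (0, 1, 1, 3))


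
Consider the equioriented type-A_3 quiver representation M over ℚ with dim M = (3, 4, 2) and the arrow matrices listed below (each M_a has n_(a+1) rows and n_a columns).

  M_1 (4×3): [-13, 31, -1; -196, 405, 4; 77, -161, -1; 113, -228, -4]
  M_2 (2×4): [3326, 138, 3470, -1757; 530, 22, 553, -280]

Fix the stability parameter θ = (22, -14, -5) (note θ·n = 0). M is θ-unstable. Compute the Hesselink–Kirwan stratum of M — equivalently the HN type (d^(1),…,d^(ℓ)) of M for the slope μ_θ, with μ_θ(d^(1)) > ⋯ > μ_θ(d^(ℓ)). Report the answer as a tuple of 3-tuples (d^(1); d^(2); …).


Barcode: M ≅ I[1,2], I[1,3]^2, I[2,2]. HN layers by μ_θ (3 steps, strictly decreasing):
  μ^(1)=4; μ^(2)=1; μ^(3)=-14

((1, 1, 0); (2, 2, 2); (0, 1, 0))


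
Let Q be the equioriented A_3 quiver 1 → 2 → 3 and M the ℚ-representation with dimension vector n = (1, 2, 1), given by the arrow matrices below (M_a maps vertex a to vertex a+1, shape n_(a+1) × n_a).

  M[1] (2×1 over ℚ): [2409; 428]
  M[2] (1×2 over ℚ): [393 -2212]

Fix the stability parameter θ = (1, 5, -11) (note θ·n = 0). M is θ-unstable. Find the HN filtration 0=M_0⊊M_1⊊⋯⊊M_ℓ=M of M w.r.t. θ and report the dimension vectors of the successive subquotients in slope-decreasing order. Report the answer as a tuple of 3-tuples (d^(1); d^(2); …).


Barcode: M ≅ I[1,3], I[2,2]. HN layers by μ_θ (2 steps, strictly decreasing):
  μ^(1)=5; μ^(2)=-5/3

((0, 1, 0); (1, 1, 1))


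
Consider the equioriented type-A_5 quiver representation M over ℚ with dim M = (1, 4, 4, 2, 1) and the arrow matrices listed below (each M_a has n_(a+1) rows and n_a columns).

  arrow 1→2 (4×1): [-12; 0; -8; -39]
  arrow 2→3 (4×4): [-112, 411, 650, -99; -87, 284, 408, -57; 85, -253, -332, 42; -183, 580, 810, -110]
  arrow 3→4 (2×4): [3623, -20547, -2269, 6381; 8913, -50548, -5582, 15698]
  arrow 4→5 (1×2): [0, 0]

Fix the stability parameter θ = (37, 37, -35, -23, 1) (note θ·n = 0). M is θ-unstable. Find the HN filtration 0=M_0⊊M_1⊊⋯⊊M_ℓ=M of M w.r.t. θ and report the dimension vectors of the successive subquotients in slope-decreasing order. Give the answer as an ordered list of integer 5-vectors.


Interval decomposition of M: I[1,4], I[2,3]^2, I[2,4], I[5,5].
HN type (ℓ=3): μ^(1)=4; μ^(2)=1; μ^(3)=-7

((1, 1, 1, 1, 0); (0, 2, 2, 0, 1); (0, 1, 1, 1, 0))


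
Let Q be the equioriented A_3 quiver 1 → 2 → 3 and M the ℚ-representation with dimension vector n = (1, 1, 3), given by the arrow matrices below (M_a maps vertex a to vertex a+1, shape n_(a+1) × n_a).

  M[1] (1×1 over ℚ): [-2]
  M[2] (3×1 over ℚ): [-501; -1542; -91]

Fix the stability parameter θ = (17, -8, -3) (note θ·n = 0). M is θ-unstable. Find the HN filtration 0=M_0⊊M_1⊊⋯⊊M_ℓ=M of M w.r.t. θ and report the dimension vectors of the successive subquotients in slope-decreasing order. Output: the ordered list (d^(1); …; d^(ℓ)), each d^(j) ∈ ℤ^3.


Interval decomposition of M: I[1,3], I[3,3]^2.
HN type (ℓ=2): μ^(1)=2; μ^(2)=-3

((1, 1, 1); (0, 0, 2))


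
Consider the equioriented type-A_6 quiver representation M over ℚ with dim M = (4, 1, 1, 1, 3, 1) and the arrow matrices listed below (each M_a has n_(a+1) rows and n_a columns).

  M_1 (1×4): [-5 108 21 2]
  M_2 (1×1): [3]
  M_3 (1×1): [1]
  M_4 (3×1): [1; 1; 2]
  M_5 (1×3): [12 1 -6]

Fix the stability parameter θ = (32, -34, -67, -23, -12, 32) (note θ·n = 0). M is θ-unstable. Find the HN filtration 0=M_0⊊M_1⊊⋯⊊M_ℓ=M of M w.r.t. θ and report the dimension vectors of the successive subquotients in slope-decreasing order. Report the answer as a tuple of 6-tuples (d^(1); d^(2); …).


Barcode: M ≅ I[1,1]^3, I[1,6], I[5,5]^2. HN layers by μ_θ (3 steps, strictly decreasing):
  μ^(1)=32; μ^(2)=-12; μ^(3)=-23

((3, 0, 0, 0, 0, 1); (0, 0, 0, 0, 3, 0); (1, 1, 1, 1, 0, 0))


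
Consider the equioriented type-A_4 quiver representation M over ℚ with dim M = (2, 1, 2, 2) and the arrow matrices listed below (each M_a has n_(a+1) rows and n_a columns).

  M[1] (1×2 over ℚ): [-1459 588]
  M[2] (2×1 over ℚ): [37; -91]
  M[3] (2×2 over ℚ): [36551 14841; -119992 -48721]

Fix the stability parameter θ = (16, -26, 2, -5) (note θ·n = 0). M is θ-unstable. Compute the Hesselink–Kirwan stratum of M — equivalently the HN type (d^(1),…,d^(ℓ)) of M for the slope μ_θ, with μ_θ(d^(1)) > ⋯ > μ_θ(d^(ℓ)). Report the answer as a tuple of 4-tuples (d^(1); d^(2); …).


Via rank(M_{q-1}∘⋯∘M_p): M ≅ I[1,1], I[1,4], I[3,4].
μ_θ-semistable layers: μ^(1)=16; μ^(2)=-3/2; μ^(3)=-5

((1, 0, 0, 0); (0, 0, 2, 2); (1, 1, 0, 0))


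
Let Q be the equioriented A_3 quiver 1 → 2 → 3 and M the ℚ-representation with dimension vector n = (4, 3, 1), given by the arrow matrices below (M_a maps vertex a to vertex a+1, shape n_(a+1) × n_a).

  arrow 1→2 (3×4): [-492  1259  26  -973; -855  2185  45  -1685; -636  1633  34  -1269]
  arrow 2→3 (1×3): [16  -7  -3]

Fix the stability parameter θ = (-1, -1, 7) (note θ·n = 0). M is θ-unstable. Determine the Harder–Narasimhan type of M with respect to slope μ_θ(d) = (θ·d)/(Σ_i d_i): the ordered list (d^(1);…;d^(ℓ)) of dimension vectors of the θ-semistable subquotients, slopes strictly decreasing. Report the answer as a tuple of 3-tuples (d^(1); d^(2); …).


Interval decomposition of M: I[1,1], I[1,2]^2, I[1,3].
HN type (ℓ=2): μ^(1)=7; μ^(2)=-1

((0, 0, 1); (4, 3, 0))


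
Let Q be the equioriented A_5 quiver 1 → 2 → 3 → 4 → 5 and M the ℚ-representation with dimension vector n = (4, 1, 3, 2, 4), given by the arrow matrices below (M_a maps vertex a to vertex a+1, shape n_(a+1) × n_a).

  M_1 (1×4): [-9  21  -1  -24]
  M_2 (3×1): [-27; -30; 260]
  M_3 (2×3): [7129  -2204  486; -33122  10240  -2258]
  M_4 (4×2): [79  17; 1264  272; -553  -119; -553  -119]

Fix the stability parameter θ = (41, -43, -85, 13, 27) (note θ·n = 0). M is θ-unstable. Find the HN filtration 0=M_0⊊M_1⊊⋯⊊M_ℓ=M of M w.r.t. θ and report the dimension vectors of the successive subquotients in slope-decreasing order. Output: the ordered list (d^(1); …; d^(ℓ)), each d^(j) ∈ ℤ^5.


Interval decomposition of M: I[1,1]^3, I[1,5], I[3,3], I[3,4], I[5,5]^3.
HN type (ℓ=5): μ^(1)=41; μ^(2)=27; μ^(3)=13; μ^(4)=-29; μ^(5)=-85

((3, 0, 0, 0, 0); (0, 0, 0, 0, 4); (0, 0, 0, 2, 0); (1, 1, 1, 0, 0); (0, 0, 2, 0, 0))


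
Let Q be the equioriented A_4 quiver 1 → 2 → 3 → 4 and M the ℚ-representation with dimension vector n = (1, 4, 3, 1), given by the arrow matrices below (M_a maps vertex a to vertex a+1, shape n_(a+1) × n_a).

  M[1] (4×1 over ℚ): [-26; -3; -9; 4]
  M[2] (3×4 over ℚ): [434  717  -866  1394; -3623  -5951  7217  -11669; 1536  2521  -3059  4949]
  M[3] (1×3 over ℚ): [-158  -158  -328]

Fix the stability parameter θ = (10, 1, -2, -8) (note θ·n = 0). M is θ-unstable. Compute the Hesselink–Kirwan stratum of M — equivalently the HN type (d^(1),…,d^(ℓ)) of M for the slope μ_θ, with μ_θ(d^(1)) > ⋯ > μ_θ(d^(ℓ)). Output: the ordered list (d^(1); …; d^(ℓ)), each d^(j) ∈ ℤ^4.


Barcode: M ≅ I[1,4], I[2,2], I[2,3]^2. HN layers by μ_θ (3 steps, strictly decreasing):
  μ^(1)=1; μ^(2)=1/4; μ^(3)=-1/2

((0, 1, 0, 0); (1, 1, 1, 1); (0, 2, 2, 0))


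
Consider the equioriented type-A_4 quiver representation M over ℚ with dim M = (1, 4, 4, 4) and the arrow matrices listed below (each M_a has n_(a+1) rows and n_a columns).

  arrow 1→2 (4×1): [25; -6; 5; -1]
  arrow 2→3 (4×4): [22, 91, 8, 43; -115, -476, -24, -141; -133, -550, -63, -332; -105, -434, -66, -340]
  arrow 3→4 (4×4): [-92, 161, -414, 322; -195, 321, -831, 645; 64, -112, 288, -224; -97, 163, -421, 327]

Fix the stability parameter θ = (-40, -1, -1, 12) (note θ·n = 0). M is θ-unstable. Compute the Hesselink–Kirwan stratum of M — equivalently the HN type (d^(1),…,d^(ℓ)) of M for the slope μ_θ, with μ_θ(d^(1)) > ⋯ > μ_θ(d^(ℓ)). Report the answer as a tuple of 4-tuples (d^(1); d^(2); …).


Via rank(M_{q-1}∘⋯∘M_p): M ≅ I[1,3], I[2,3], I[2,4]^2, I[4,4]^2.
μ_θ-semistable layers: μ^(1)=12; μ^(2)=-1; μ^(3)=-40

((0, 0, 0, 4); (0, 4, 4, 0); (1, 0, 0, 0))


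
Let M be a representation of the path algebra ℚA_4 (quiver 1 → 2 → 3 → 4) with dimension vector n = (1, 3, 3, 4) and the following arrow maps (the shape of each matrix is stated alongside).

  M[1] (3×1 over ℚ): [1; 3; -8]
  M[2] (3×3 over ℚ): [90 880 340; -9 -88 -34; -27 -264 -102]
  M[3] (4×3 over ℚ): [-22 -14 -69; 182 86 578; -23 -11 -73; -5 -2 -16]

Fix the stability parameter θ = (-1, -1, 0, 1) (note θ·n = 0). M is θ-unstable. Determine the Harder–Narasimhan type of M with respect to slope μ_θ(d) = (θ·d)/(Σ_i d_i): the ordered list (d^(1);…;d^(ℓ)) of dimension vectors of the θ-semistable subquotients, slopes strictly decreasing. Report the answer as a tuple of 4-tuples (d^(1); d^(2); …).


Barcode: M ≅ I[1,4], I[2,2]^2, I[3,4]^2, I[4,4]. HN layers by μ_θ (3 steps, strictly decreasing):
  μ^(1)=1; μ^(2)=0; μ^(3)=-1

((0, 0, 0, 4); (0, 0, 3, 0); (1, 3, 0, 0))


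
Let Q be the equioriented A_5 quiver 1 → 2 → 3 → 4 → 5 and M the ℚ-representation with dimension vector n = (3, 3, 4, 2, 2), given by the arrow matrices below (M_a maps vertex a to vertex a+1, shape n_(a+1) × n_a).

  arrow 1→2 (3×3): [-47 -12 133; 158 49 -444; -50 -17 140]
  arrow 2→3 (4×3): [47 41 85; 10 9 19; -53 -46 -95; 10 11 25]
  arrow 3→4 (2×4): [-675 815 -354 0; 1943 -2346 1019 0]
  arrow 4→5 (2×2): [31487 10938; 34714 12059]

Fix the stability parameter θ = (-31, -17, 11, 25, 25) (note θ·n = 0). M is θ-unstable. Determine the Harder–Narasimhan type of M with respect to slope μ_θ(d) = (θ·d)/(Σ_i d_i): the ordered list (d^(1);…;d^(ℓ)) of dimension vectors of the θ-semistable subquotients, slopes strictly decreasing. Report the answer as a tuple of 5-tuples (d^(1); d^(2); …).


Barcode: M ≅ I[1,3], I[1,5]^2, I[3,3]. HN layers by μ_θ (4 steps, strictly decreasing):
  μ^(1)=25; μ^(2)=11; μ^(3)=-17; μ^(4)=-31

((0, 0, 0, 2, 2); (0, 0, 4, 0, 0); (0, 3, 0, 0, 0); (3, 0, 0, 0, 0))


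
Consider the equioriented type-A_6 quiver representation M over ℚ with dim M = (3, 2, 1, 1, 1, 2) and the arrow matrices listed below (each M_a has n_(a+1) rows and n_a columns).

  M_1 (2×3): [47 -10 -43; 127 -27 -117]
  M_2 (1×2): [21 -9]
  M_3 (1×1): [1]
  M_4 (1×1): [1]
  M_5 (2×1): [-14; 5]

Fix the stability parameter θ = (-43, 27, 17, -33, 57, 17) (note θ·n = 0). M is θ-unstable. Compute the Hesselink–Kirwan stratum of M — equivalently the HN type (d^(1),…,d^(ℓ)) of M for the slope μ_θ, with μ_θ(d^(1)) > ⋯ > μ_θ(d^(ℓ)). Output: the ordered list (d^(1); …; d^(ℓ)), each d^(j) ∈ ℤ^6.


Interval decomposition of M: I[1,1], I[1,2], I[1,6], I[6,6].
HN type (ℓ=5): μ^(1)=37; μ^(2)=27; μ^(3)=17; μ^(4)=11/3; μ^(5)=-43

((0, 0, 0, 0, 1, 1); (0, 1, 0, 0, 0, 0); (0, 0, 0, 0, 0, 1); (0, 1, 1, 1, 0, 0); (3, 0, 0, 0, 0, 0))


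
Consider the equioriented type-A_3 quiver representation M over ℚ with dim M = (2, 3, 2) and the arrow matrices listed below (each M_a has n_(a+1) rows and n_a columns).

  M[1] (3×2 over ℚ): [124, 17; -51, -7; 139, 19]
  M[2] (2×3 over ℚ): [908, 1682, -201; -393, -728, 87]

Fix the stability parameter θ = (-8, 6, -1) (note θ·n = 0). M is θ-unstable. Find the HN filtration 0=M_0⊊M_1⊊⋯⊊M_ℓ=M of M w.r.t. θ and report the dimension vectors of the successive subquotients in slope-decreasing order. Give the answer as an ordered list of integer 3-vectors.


Interval decomposition of M: I[1,3]^2, I[2,2].
HN type (ℓ=3): μ^(1)=6; μ^(2)=5/2; μ^(3)=-8

((0, 1, 0); (0, 2, 2); (2, 0, 0))


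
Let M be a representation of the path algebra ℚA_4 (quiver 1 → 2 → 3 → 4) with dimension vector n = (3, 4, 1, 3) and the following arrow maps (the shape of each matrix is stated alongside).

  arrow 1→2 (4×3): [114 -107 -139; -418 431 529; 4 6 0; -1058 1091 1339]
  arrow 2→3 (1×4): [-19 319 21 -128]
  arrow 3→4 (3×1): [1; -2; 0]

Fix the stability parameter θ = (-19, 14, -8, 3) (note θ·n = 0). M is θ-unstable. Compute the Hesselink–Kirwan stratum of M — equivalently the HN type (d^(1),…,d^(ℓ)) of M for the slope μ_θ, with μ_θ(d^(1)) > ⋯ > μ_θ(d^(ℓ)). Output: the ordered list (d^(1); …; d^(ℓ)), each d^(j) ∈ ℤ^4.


Interval decomposition of M: I[1,1], I[1,2]^2, I[2,2], I[2,4], I[4,4]^2.
HN type (ℓ=3): μ^(1)=14; μ^(2)=3; μ^(3)=-19

((0, 3, 0, 0); (0, 1, 1, 3); (3, 0, 0, 0))


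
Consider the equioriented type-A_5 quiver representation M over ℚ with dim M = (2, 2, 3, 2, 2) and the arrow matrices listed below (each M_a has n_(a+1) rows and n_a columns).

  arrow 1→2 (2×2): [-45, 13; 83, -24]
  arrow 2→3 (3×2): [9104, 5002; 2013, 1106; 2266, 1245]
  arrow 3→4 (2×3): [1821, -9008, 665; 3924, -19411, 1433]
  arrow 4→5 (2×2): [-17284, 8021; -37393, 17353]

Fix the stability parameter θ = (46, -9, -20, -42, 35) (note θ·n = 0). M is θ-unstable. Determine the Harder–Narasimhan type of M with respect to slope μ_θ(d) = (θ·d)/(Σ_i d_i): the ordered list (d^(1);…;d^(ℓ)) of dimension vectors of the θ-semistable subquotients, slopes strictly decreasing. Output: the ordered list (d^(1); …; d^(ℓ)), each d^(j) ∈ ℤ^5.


Interval decomposition of M: I[1,5]^2, I[3,3].
HN type (ℓ=3): μ^(1)=35; μ^(2)=-25/4; μ^(3)=-20

((0, 0, 0, 0, 2); (2, 2, 2, 2, 0); (0, 0, 1, 0, 0))


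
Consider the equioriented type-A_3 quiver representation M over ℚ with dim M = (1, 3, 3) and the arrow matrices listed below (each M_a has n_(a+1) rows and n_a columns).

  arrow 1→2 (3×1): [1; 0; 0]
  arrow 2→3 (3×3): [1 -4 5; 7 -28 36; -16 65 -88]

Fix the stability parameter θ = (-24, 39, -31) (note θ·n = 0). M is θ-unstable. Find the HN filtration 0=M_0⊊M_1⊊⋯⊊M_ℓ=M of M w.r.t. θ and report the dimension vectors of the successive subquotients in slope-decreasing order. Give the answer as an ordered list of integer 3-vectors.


Interval decomposition of M: I[1,3], I[2,3]^2.
HN type (ℓ=2): μ^(1)=4; μ^(2)=-24

((0, 3, 3); (1, 0, 0))


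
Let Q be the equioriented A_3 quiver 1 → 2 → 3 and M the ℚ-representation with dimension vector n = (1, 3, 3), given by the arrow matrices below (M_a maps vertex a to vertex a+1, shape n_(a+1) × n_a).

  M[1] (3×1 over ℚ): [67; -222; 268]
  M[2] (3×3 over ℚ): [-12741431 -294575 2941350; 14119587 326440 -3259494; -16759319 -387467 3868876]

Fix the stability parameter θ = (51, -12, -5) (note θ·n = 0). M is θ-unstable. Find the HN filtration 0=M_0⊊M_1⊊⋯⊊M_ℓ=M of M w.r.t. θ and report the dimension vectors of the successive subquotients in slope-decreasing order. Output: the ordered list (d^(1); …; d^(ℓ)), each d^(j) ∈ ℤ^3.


Interval decomposition of M: I[1,3], I[2,3]^2.
HN type (ℓ=3): μ^(1)=34/3; μ^(2)=-5; μ^(3)=-12

((1, 1, 1); (0, 0, 2); (0, 2, 0))


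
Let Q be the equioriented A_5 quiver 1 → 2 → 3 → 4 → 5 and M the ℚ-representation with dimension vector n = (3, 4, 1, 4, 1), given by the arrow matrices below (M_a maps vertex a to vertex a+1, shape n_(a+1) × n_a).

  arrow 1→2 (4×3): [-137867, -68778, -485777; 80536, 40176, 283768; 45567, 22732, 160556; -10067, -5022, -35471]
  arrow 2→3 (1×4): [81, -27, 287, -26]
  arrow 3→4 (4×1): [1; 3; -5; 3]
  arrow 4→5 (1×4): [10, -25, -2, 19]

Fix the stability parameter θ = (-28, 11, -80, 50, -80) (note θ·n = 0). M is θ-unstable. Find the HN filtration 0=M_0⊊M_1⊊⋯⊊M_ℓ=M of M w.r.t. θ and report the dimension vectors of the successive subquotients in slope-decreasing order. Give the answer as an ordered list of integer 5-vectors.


Interval decomposition of M: I[1,1], I[1,2], I[1,5], I[2,2]^2, I[4,4]^3.
HN type (ℓ=5): μ^(1)=50; μ^(2)=11; μ^(3)=-15; μ^(4)=-28; μ^(5)=-97/3

((0, 0, 0, 3, 0); (0, 3, 0, 0, 0); (0, 0, 0, 1, 1); (2, 0, 0, 0, 0); (1, 1, 1, 0, 0))


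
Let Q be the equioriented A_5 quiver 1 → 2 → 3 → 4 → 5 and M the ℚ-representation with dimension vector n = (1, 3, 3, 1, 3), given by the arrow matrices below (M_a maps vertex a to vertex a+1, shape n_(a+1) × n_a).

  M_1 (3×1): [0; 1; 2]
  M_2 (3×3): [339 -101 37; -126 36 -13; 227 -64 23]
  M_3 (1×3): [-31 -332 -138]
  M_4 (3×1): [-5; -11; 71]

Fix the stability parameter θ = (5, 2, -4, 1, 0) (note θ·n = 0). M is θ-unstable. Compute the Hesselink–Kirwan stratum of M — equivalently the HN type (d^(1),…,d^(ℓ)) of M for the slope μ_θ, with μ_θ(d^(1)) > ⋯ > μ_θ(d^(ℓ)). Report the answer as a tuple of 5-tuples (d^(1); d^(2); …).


Barcode: M ≅ I[1,5], I[2,3]^2, I[5,5]^2. HN layers by μ_θ (3 steps, strictly decreasing):
  μ^(1)=4/5; μ^(2)=0; μ^(3)=-1

((1, 1, 1, 1, 1); (0, 0, 0, 0, 2); (0, 2, 2, 0, 0))


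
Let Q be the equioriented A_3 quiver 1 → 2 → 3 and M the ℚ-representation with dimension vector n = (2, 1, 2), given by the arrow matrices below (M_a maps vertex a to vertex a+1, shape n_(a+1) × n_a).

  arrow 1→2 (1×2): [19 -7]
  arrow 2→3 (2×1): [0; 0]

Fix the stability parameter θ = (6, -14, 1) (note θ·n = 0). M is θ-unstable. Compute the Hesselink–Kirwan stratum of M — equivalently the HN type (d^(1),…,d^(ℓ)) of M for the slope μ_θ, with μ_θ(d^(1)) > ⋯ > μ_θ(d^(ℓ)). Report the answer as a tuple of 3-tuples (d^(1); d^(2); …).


Via rank(M_{q-1}∘⋯∘M_p): M ≅ I[1,1], I[1,2], I[3,3]^2.
μ_θ-semistable layers: μ^(1)=6; μ^(2)=1; μ^(3)=-4

((1, 0, 0); (0, 0, 2); (1, 1, 0))


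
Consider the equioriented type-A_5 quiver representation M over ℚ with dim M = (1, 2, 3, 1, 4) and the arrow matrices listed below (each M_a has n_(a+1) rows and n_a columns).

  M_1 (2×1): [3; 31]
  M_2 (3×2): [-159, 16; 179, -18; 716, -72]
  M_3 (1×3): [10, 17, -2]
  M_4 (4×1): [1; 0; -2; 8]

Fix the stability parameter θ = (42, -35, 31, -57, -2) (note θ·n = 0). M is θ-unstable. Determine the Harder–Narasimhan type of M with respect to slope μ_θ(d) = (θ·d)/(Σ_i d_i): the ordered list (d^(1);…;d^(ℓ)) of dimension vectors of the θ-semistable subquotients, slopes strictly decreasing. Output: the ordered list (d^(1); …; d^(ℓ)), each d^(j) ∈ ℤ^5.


Interval decomposition of M: I[1,5], I[2,3], I[3,3], I[5,5]^3.
HN type (ℓ=4): μ^(1)=31; μ^(2)=-2; μ^(3)=-19/4; μ^(4)=-35

((0, 0, 2, 0, 0); (0, 0, 0, 0, 4); (1, 1, 1, 1, 0); (0, 1, 0, 0, 0))


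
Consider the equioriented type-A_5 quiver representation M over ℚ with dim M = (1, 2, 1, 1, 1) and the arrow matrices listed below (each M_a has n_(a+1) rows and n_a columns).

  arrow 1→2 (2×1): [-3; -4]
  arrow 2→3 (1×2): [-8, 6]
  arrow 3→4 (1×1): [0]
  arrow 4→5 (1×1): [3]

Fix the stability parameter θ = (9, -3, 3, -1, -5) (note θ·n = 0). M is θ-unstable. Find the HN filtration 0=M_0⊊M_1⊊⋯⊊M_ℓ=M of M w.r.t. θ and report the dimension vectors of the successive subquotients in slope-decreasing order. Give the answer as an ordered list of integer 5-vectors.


Barcode: M ≅ I[1,2], I[2,3], I[4,5]. HN layers by μ_θ (2 steps, strictly decreasing):
  μ^(1)=3; μ^(2)=-3

((1, 1, 1, 0, 0); (0, 1, 0, 1, 1))


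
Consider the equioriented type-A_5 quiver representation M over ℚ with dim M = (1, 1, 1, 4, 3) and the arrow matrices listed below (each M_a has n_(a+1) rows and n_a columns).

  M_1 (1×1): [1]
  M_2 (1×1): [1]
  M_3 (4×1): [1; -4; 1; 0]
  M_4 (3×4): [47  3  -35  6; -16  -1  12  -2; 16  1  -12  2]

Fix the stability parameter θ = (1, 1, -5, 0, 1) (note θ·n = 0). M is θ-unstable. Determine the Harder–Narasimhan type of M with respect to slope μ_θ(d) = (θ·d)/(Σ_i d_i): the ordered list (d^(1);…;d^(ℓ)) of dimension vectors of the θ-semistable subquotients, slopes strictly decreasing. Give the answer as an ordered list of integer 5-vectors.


Interval decomposition of M: I[1,4], I[4,4], I[4,5]^2, I[5,5].
HN type (ℓ=3): μ^(1)=1; μ^(2)=0; μ^(3)=-1

((0, 0, 0, 0, 3); (0, 0, 0, 4, 0); (1, 1, 1, 0, 0))


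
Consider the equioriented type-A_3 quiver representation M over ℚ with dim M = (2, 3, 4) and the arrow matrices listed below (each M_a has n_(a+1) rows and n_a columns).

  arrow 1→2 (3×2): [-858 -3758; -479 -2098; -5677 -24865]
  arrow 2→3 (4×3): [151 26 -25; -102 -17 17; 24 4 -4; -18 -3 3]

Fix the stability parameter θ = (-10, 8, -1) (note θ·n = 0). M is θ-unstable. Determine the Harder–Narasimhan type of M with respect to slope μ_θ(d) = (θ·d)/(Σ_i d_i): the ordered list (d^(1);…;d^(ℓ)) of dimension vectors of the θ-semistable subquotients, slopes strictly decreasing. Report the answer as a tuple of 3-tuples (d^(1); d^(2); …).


Barcode: M ≅ I[1,3]^2, I[2,2], I[3,3]^2. HN layers by μ_θ (4 steps, strictly decreasing):
  μ^(1)=8; μ^(2)=7/2; μ^(3)=-1; μ^(4)=-10

((0, 1, 0); (0, 2, 2); (0, 0, 2); (2, 0, 0))


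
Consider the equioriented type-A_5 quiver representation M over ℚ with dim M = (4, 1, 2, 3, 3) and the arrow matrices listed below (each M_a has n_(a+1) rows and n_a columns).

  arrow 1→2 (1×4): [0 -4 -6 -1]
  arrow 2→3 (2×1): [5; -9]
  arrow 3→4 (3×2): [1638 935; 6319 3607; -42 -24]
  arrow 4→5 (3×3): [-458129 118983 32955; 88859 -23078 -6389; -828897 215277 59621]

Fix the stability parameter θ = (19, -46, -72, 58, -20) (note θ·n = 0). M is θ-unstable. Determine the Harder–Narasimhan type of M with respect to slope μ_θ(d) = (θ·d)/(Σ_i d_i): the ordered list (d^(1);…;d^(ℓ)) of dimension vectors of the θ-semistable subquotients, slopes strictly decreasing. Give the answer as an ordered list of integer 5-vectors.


Interval decomposition of M: I[1,1]^3, I[1,5], I[3,5], I[4,5].
HN type (ℓ=3): μ^(1)=19; μ^(2)=-33; μ^(3)=-72

((3, 0, 0, 3, 3); (1, 1, 1, 0, 0); (0, 0, 1, 0, 0))
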